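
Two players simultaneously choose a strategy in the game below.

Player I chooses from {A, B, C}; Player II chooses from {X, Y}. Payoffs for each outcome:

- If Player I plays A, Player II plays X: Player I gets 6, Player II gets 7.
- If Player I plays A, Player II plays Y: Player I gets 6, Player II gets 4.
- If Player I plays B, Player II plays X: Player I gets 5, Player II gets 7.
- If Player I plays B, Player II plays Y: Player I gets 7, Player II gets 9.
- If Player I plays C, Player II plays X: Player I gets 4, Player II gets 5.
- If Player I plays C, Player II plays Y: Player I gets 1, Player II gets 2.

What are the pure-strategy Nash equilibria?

(A, X) and (B, Y)

Player I against X: payoffs 6, 5, 4 → best response A.
Player I against Y: payoffs 6, 7, 1 → best response B.
Player II against A: payoffs 7, 4 → best response X.
Player II against B: payoffs 7, 9 → best response Y.
Player II against C: payoffs 5, 2 → best response X.
Mutual best responses: (A, X); (B, Y).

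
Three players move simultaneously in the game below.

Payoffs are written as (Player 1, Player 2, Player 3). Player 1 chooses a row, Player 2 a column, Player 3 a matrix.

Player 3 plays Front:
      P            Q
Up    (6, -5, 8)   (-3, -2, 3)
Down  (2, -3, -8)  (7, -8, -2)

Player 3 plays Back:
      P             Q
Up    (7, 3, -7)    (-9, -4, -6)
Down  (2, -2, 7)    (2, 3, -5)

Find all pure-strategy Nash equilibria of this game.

No pure-strategy Nash equilibrium.

Mark each player's best response to every combination of opponents' strategies; a profile where every player is best-responding is a pure Nash equilibrium.
Player 1 against (P, Front): payoffs 6, 2 → best response Up.
Player 1 against (P, Back): payoffs 7, 2 → best response Up.
Player 1 against (Q, Front): payoffs -3, 7 → best response Down.
Player 1 against (Q, Back): payoffs -9, 2 → best response Down.
Player 2 against (Up, Front): payoffs -5, -2 → best response Q.
Player 2 against (Up, Back): payoffs 3, -4 → best response P.
Player 2 against (Down, Front): payoffs -3, -8 → best response P.
Player 2 against (Down, Back): payoffs -2, 3 → best response Q.
Player 3 against (Up, P): payoffs 8, -7 → best response Front.
Player 3 against (Up, Q): payoffs 3, -6 → best response Front.
Player 3 against (Down, P): payoffs -8, 7 → best response Back.
Player 3 against (Down, Q): payoffs -2, -5 → best response Front.
No profile is a mutual best response for all players.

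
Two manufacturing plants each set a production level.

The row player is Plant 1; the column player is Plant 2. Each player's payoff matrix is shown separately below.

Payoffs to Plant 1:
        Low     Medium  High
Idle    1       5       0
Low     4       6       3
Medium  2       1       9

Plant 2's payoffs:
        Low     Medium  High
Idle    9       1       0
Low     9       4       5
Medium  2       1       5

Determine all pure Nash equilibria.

Plant 1 against Low: payoffs 1, 4, 2 → best response Low.
Plant 1 against Medium: payoffs 5, 6, 1 → best response Low.
Plant 1 against High: payoffs 0, 3, 9 → best response Medium.
Plant 2 against Idle: payoffs 9, 1, 0 → best response Low.
Plant 2 against Low: payoffs 9, 4, 5 → best response Low.
Plant 2 against Medium: payoffs 2, 1, 5 → best response High.
Mutual best responses: (Low, Low); (Medium, High).

The pure Nash equilibria are (Low, Low), (Medium, High).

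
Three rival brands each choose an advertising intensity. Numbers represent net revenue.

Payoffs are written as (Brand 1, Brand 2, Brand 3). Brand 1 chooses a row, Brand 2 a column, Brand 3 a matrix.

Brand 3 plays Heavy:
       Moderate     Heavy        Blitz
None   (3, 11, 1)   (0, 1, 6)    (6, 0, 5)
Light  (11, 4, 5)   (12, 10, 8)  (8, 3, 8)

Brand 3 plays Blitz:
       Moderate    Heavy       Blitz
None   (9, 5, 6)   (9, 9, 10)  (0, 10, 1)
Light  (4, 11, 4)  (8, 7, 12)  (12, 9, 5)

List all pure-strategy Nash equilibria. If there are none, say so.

There is no pure-strategy Nash equilibrium.

Mark each player's best response to every combination of opponents' strategies; a profile where every player is best-responding is a pure Nash equilibrium.
Brand 1 against (Moderate, Heavy): payoffs 3, 11 → best response Light.
Brand 1 against (Moderate, Blitz): payoffs 9, 4 → best response None.
Brand 1 against (Heavy, Heavy): payoffs 0, 12 → best response Light.
Brand 1 against (Heavy, Blitz): payoffs 9, 8 → best response None.
Brand 1 against (Blitz, Heavy): payoffs 6, 8 → best response Light.
Brand 1 against (Blitz, Blitz): payoffs 0, 12 → best response Light.
Brand 2 against (None, Heavy): payoffs 11, 1, 0 → best response Moderate.
Brand 2 against (None, Blitz): payoffs 5, 9, 10 → best response Blitz.
Brand 2 against (Light, Heavy): payoffs 4, 10, 3 → best response Heavy.
Brand 2 against (Light, Blitz): payoffs 11, 7, 9 → best response Moderate.
Brand 3 against (None, Moderate): payoffs 1, 6 → best response Blitz.
Brand 3 against (None, Heavy): payoffs 6, 10 → best response Blitz.
Brand 3 against (None, Blitz): payoffs 5, 1 → best response Heavy.
Brand 3 against (Light, Moderate): payoffs 5, 4 → best response Heavy.
Brand 3 against (Light, Heavy): payoffs 8, 12 → best response Blitz.
Brand 3 against (Light, Blitz): payoffs 8, 5 → best response Heavy.
No profile is a mutual best response for all players.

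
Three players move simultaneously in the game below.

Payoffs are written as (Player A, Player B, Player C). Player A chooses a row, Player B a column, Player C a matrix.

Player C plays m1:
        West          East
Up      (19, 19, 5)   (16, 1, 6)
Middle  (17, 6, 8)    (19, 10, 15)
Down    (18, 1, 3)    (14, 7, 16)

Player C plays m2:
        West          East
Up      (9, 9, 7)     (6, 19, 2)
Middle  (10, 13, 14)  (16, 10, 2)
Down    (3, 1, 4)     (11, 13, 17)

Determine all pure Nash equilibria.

Mark each player's best response to every combination of opponents' strategies; a profile where every player is best-responding is a pure Nash equilibrium.
Player A against (West, m1): payoffs 19, 17, 18 → best response Up.
Player A against (West, m2): payoffs 9, 10, 3 → best response Middle.
Player A against (East, m1): payoffs 16, 19, 14 → best response Middle.
Player A against (East, m2): payoffs 6, 16, 11 → best response Middle.
Player B against (Up, m1): payoffs 19, 1 → best response West.
Player B against (Up, m2): payoffs 9, 19 → best response East.
Player B against (Middle, m1): payoffs 6, 10 → best response East.
Player B against (Middle, m2): payoffs 13, 10 → best response West.
Player B against (Down, m1): payoffs 1, 7 → best response East.
Player B against (Down, m2): payoffs 1, 13 → best response East.
Player C against (Up, West): payoffs 5, 7 → best response m2.
Player C against (Up, East): payoffs 6, 2 → best response m1.
Player C against (Middle, West): payoffs 8, 14 → best response m2.
Player C against (Middle, East): payoffs 15, 2 → best response m1.
Player C against (Down, West): payoffs 3, 4 → best response m2.
Player C against (Down, East): payoffs 16, 17 → best response m2.
Mutual best responses: (Middle, West, m2); (Middle, East, m1).

The pure Nash equilibria are (Middle, West, m2) and (Middle, East, m1).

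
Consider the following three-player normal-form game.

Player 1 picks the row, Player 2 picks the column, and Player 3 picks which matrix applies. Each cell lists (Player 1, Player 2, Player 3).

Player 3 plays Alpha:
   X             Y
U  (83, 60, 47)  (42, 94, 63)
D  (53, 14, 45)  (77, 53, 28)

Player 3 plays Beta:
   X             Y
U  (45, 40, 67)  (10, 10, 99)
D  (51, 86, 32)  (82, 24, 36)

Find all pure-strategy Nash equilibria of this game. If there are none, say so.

Player 1 against (X, Alpha): payoffs 83, 53 → best response U.
Player 1 against (X, Beta): payoffs 45, 51 → best response D.
Player 1 against (Y, Alpha): payoffs 42, 77 → best response D.
Player 1 against (Y, Beta): payoffs 10, 82 → best response D.
Player 2 against (U, Alpha): payoffs 60, 94 → best response Y.
Player 2 against (U, Beta): payoffs 40, 10 → best response X.
Player 2 against (D, Alpha): payoffs 14, 53 → best response Y.
Player 2 against (D, Beta): payoffs 86, 24 → best response X.
Player 3 against (U, X): payoffs 47, 67 → best response Beta.
Player 3 against (U, Y): payoffs 63, 99 → best response Beta.
Player 3 against (D, X): payoffs 45, 32 → best response Alpha.
Player 3 against (D, Y): payoffs 28, 36 → best response Beta.
No profile is a mutual best response for all players.

No pure-strategy Nash equilibrium.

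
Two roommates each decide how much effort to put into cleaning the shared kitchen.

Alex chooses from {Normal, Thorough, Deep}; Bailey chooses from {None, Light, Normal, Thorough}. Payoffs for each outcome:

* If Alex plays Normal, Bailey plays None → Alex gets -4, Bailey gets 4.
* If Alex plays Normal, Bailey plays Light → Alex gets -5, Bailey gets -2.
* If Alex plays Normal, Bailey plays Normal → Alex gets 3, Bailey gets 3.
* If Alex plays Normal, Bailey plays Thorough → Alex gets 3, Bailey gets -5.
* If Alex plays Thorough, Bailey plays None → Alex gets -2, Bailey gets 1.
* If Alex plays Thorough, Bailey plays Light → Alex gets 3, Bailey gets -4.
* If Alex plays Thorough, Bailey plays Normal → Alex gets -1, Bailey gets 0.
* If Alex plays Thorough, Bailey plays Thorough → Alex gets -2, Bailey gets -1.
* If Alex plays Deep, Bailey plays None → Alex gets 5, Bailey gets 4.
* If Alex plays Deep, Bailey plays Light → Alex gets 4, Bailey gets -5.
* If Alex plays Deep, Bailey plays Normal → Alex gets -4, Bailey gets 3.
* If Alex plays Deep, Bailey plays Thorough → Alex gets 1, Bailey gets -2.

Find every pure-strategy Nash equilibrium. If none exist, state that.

(Deep, None)

For each strategy profile, look for a profitable unilateral deviation.
(Normal, None): Alex can switch to Thorough (-4 → -2). Not NE.
(Normal, Light): Alex can switch to Thorough (-5 → 3). Not NE.
(Normal, Normal): Bailey can switch to None (3 → 4). Not NE.
(Normal, Thorough): Bailey can switch to None (-5 → 4). Not NE.
(Thorough, None): Alex can switch to Deep (-2 → 5). Not NE.
(Thorough, Light): Alex can switch to Deep (3 → 4). Not NE.
(Thorough, Normal): Alex can switch to Normal (-1 → 3). Not NE.
(Thorough, Thorough): Alex can switch to Normal (-2 → 3). Not NE.
(Deep, None): Alex gets 5, best alternative -2; Bailey gets 4, best alternative 3. No profitable deviation — NE.
(The remaining 3 profiles each have a profitable deviation by the same check.)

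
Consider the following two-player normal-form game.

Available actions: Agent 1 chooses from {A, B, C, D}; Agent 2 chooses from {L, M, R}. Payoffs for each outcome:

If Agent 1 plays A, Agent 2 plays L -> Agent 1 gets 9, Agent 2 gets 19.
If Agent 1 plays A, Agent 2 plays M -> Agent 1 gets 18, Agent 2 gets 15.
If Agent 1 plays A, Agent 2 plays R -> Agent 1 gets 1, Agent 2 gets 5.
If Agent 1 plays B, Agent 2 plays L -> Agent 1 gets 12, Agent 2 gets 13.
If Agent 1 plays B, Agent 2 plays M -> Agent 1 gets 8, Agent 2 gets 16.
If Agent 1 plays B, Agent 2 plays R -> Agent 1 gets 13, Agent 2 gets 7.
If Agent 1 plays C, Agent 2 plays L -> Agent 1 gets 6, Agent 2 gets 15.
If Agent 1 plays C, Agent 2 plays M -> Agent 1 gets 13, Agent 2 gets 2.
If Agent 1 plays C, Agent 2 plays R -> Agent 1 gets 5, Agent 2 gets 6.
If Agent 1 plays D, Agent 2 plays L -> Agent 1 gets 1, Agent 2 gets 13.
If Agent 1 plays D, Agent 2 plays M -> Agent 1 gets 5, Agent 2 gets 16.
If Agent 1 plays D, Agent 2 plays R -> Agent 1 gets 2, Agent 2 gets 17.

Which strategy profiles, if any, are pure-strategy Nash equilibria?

none

Check each profile: it is a Nash equilibrium iff no player can strictly gain by switching unilaterally.
(A, L): Agent 1 can switch to B (9 → 12). Not NE.
(A, M): Agent 2 can switch to L (15 → 19). Not NE.
(A, R): Agent 1 can switch to B (1 → 13). Not NE.
(B, L): Agent 2 can switch to M (13 → 16). Not NE.
(B, M): Agent 1 can switch to A (8 → 18). Not NE.
(B, R): Agent 2 can switch to L (7 → 13). Not NE.
(C, L): Agent 1 can switch to A (6 → 9). Not NE.
(C, M): Agent 1 can switch to A (13 → 18). Not NE.
(The remaining 4 profiles each have a profitable deviation by the same check.)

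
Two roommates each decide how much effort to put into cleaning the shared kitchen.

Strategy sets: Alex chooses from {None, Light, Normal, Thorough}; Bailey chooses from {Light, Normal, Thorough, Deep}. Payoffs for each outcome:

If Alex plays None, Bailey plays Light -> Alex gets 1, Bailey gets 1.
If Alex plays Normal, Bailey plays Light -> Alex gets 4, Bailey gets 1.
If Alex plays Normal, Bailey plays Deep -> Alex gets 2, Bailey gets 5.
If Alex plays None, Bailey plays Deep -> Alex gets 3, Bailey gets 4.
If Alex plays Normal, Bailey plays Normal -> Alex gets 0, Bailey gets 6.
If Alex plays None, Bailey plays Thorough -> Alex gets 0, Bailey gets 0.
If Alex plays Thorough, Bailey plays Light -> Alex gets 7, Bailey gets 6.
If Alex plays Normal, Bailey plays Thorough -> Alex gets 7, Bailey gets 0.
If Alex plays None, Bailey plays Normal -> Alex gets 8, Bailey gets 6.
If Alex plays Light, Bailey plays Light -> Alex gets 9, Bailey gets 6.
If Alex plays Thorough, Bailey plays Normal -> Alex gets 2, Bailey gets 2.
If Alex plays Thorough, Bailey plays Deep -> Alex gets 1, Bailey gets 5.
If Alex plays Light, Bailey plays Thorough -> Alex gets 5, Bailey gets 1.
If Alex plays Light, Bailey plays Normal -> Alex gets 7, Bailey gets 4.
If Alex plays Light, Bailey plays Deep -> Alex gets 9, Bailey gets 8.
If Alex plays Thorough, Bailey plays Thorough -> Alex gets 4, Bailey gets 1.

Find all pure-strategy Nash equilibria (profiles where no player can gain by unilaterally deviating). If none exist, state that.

Pure-strategy Nash equilibria: (None, Normal); (Light, Deep)

Alex against Light: payoffs 1, 9, 4, 7 → best response Light.
Alex against Normal: payoffs 8, 7, 0, 2 → best response None.
Alex against Thorough: payoffs 0, 5, 7, 4 → best response Normal.
Alex against Deep: payoffs 3, 9, 2, 1 → best response Light.
Bailey against None: payoffs 1, 6, 0, 4 → best response Normal.
Bailey against Light: payoffs 6, 4, 1, 8 → best response Deep.
Bailey against Normal: payoffs 1, 6, 0, 5 → best response Normal.
Bailey against Thorough: payoffs 6, 2, 1, 5 → best response Light.
Mutual best responses: (None, Normal); (Light, Deep).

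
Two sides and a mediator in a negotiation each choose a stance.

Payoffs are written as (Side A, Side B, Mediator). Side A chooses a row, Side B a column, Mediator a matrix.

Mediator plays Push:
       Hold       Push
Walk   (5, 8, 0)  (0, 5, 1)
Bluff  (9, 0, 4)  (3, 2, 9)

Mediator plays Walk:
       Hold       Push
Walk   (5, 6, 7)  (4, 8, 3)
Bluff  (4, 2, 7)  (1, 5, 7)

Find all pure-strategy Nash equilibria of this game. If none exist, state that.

Pure-strategy Nash equilibria: (Walk, Push, Walk); (Bluff, Push, Push)

(Walk, Hold, Push): Side A can switch to Bluff (5 → 9). Not NE.
(Walk, Hold, Walk): Side B can switch to Push (6 → 8). Not NE.
(Walk, Push, Push): Side A can switch to Bluff (0 → 3). Not NE.
(Walk, Push, Walk): Side A gets 4, best alternative 1; Side B gets 8, best alternative 6; Mediator gets 3, best alternative 1. No profitable deviation — NE.
(Bluff, Hold, Push): Side B can switch to Push (0 → 2). Not NE.
(Bluff, Hold, Walk): Side A can switch to Walk (4 → 5). Not NE.
(Bluff, Push, Push): Side A gets 3, best alternative 0; Side B gets 2, best alternative 0; Mediator gets 9, best alternative 7. No profitable deviation — NE.
(Bluff, Push, Walk): Side A can switch to Walk (1 → 4). Not NE.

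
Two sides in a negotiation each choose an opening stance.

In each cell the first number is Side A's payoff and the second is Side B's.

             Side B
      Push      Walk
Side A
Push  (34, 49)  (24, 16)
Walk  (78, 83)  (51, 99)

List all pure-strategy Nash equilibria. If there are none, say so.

Pure NE: (Walk, Walk)

Side A against Push: payoffs 34, 78 → best response Walk.
Side A against Walk: payoffs 24, 51 → best response Walk.
Side B against Push: payoffs 49, 16 → best response Push.
Side B against Walk: payoffs 83, 99 → best response Walk.
Mutual best responses: (Walk, Walk).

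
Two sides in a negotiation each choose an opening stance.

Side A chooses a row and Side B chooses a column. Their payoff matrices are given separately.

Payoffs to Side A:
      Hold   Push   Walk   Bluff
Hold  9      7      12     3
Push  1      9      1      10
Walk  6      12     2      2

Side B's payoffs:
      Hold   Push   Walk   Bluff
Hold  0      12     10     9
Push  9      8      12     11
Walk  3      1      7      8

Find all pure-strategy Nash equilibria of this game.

There is no pure-strategy Nash equilibrium.

(Hold, Hold): Side B can switch to Push (0 → 12). Not NE.
(Hold, Push): Side A can switch to Push (7 → 9). Not NE.
(Hold, Walk): Side B can switch to Push (10 → 12). Not NE.
(Hold, Bluff): Side A can switch to Push (3 → 10). Not NE.
(Push, Hold): Side A can switch to Hold (1 → 9). Not NE.
(Push, Push): Side A can switch to Walk (9 → 12). Not NE.
(Push, Walk): Side A can switch to Hold (1 → 12). Not NE.
(Push, Bluff): Side B can switch to Walk (11 → 12). Not NE.
(Walk, Hold): Side A can switch to Hold (6 → 9). Not NE.
(Walk, Push): Side B can switch to Hold (1 → 3). Not NE.
(Walk, Walk): Side A can switch to Hold (2 → 12). Not NE.
(Walk, Bluff): Side A can switch to Hold (2 → 3). Not NE.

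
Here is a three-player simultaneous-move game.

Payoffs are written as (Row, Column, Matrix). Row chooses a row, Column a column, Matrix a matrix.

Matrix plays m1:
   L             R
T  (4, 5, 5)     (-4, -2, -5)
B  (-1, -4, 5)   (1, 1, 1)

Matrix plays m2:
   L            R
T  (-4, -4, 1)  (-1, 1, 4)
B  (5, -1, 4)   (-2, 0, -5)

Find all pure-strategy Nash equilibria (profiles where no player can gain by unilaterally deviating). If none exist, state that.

For each player, find the best response to each opponent profile; mutual best responses are the pure NE.
Row against (L, m1): payoffs 4, -1 → best response T.
Row against (L, m2): payoffs -4, 5 → best response B.
Row against (R, m1): payoffs -4, 1 → best response B.
Row against (R, m2): payoffs -1, -2 → best response T.
Column against (T, m1): payoffs 5, -2 → best response L.
Column against (T, m2): payoffs -4, 1 → best response R.
Column against (B, m1): payoffs -4, 1 → best response R.
Column against (B, m2): payoffs -1, 0 → best response R.
Matrix against (T, L): payoffs 5, 1 → best response m1.
Matrix against (T, R): payoffs -5, 4 → best response m2.
Matrix against (B, L): payoffs 5, 4 → best response m1.
Matrix against (B, R): payoffs 1, -5 → best response m1.
Mutual best responses: (T, L, m1); (T, R, m2); (B, R, m1).

(T, L, m1), (T, R, m2), (B, R, m1)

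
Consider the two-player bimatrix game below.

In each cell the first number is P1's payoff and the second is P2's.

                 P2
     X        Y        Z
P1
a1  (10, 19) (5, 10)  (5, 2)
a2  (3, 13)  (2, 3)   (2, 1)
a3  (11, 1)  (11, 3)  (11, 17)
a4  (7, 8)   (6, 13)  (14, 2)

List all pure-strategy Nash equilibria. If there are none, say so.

This game has no pure Nash equilibrium.

P1 against X: payoffs 10, 3, 11, 7 → best response a3.
P1 against Y: payoffs 5, 2, 11, 6 → best response a3.
P1 against Z: payoffs 5, 2, 11, 14 → best response a4.
P2 against a1: payoffs 19, 10, 2 → best response X.
P2 against a2: payoffs 13, 3, 1 → best response X.
P2 against a3: payoffs 1, 3, 17 → best response Z.
P2 against a4: payoffs 8, 13, 2 → best response Y.
No profile is a mutual best response for all players.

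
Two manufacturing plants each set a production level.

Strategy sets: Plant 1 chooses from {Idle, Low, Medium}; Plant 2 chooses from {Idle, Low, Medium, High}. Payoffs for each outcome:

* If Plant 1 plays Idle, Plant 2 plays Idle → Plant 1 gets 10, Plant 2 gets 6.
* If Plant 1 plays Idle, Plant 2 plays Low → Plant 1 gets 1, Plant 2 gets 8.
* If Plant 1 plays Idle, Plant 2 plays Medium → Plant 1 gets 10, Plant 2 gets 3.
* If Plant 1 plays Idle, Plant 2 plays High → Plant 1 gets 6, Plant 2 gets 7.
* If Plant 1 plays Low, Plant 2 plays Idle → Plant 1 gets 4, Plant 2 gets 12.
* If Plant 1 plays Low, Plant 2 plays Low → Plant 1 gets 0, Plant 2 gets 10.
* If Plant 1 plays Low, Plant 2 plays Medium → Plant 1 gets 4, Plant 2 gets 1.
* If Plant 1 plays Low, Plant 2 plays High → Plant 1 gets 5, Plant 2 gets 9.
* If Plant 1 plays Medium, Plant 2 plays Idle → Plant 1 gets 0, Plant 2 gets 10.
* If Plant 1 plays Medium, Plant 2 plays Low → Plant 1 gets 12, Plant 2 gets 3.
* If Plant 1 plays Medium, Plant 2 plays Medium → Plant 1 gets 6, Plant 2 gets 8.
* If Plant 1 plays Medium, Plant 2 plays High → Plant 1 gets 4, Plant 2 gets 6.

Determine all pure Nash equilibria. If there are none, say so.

Plant 1 against Idle: payoffs 10, 4, 0 → best response Idle.
Plant 1 against Low: payoffs 1, 0, 12 → best response Medium.
Plant 1 against Medium: payoffs 10, 4, 6 → best response Idle.
Plant 1 against High: payoffs 6, 5, 4 → best response Idle.
Plant 2 against Idle: payoffs 6, 8, 3, 7 → best response Low.
Plant 2 against Low: payoffs 12, 10, 1, 9 → best response Idle.
Plant 2 against Medium: payoffs 10, 3, 8, 6 → best response Idle.
No profile is a mutual best response for all players.

This game has no pure Nash equilibrium.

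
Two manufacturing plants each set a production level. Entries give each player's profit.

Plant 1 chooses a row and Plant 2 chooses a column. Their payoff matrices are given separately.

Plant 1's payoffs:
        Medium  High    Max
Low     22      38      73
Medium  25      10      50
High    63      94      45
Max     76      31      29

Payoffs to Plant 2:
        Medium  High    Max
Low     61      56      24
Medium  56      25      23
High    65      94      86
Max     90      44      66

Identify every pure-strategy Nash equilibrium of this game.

Pure-strategy Nash equilibria: (High, High); (Max, Medium)

Mark each player's best response to every combination of opponents' strategies; a profile where every player is best-responding is a pure Nash equilibrium.
Plant 1 against Medium: payoffs 22, 25, 63, 76 → best response Max.
Plant 1 against High: payoffs 38, 10, 94, 31 → best response High.
Plant 1 against Max: payoffs 73, 50, 45, 29 → best response Low.
Plant 2 against Low: payoffs 61, 56, 24 → best response Medium.
Plant 2 against Medium: payoffs 56, 25, 23 → best response Medium.
Plant 2 against High: payoffs 65, 94, 86 → best response High.
Plant 2 against Max: payoffs 90, 44, 66 → best response Medium.
Mutual best responses: (High, High); (Max, Medium).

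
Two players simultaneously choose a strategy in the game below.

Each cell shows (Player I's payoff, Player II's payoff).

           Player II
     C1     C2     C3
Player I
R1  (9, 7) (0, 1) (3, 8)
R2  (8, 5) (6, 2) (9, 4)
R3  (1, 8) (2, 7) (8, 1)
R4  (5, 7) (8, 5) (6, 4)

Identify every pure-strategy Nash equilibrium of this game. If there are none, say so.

Player I against C1: payoffs 9, 8, 1, 5 → best response R1.
Player I against C2: payoffs 0, 6, 2, 8 → best response R4.
Player I against C3: payoffs 3, 9, 8, 6 → best response R2.
Player II against R1: payoffs 7, 1, 8 → best response C3.
Player II against R2: payoffs 5, 2, 4 → best response C1.
Player II against R3: payoffs 8, 7, 1 → best response C1.
Player II against R4: payoffs 7, 5, 4 → best response C1.
No profile is a mutual best response for all players.

There is no pure-strategy Nash equilibrium.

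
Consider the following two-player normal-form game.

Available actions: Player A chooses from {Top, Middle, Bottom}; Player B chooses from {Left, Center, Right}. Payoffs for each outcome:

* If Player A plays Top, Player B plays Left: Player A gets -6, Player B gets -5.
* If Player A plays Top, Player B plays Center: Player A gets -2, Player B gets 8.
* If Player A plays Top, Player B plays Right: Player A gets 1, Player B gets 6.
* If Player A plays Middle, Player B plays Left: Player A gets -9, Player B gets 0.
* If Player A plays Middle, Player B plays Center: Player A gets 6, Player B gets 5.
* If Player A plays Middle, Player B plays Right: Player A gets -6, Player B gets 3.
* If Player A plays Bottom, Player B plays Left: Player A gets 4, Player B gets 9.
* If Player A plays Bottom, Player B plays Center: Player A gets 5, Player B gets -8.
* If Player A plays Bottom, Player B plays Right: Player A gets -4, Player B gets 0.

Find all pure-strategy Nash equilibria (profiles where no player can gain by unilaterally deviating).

Player A against Left: payoffs -6, -9, 4 → best response Bottom.
Player A against Center: payoffs -2, 6, 5 → best response Middle.
Player A against Right: payoffs 1, -6, -4 → best response Top.
Player B against Top: payoffs -5, 8, 6 → best response Center.
Player B against Middle: payoffs 0, 5, 3 → best response Center.
Player B against Bottom: payoffs 9, -8, 0 → best response Left.
Mutual best responses: (Middle, Center); (Bottom, Left).

Pure-strategy Nash equilibria: (Middle, Center); (Bottom, Left)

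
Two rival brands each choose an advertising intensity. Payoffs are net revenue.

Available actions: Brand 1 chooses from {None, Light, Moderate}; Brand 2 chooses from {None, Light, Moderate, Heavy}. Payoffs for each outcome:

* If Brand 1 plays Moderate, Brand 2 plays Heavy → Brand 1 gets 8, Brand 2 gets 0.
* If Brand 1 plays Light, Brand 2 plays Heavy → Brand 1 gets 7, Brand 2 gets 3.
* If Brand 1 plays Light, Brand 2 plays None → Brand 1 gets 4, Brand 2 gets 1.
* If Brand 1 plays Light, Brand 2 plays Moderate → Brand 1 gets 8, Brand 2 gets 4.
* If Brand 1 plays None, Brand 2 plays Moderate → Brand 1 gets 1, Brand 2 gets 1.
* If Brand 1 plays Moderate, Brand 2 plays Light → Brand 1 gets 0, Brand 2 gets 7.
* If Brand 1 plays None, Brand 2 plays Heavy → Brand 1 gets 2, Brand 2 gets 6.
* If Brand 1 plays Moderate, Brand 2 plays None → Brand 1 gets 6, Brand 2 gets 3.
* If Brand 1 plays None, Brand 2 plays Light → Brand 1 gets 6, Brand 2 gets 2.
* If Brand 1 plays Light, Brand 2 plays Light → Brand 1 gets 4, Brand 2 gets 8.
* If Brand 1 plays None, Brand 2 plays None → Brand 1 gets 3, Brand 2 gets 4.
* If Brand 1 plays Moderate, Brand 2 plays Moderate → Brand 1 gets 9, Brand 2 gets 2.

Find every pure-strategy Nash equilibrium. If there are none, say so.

Mark each player's best response to every combination of opponents' strategies; a profile where every player is best-responding is a pure Nash equilibrium.
Brand 1 against None: payoffs 3, 4, 6 → best response Moderate.
Brand 1 against Light: payoffs 6, 4, 0 → best response None.
Brand 1 against Moderate: payoffs 1, 8, 9 → best response Moderate.
Brand 1 against Heavy: payoffs 2, 7, 8 → best response Moderate.
Brand 2 against None: payoffs 4, 2, 1, 6 → best response Heavy.
Brand 2 against Light: payoffs 1, 8, 4, 3 → best response Light.
Brand 2 against Moderate: payoffs 3, 7, 2, 0 → best response Light.
No profile is a mutual best response for all players.

This game has no pure Nash equilibrium.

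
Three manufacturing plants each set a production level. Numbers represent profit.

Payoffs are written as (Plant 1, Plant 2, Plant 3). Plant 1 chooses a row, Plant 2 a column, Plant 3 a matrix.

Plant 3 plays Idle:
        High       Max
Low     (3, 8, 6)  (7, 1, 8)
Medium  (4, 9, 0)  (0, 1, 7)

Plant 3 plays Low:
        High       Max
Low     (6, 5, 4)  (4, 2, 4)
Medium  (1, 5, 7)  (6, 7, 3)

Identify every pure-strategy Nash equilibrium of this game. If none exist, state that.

No pure-strategy Nash equilibrium.

(Low, High, Idle): Plant 1 can switch to Medium (3 → 4). Not NE.
(Low, High, Low): Plant 3 can switch to Idle (4 → 6). Not NE.
(Low, Max, Idle): Plant 2 can switch to High (1 → 8). Not NE.
(Low, Max, Low): Plant 1 can switch to Medium (4 → 6). Not NE.
(Medium, High, Idle): Plant 3 can switch to Low (0 → 7). Not NE.
(Medium, High, Low): Plant 1 can switch to Low (1 → 6). Not NE.
(Medium, Max, Idle): Plant 1 can switch to Low (0 → 7). Not NE.
(Medium, Max, Low): Plant 3 can switch to Idle (3 → 7). Not NE.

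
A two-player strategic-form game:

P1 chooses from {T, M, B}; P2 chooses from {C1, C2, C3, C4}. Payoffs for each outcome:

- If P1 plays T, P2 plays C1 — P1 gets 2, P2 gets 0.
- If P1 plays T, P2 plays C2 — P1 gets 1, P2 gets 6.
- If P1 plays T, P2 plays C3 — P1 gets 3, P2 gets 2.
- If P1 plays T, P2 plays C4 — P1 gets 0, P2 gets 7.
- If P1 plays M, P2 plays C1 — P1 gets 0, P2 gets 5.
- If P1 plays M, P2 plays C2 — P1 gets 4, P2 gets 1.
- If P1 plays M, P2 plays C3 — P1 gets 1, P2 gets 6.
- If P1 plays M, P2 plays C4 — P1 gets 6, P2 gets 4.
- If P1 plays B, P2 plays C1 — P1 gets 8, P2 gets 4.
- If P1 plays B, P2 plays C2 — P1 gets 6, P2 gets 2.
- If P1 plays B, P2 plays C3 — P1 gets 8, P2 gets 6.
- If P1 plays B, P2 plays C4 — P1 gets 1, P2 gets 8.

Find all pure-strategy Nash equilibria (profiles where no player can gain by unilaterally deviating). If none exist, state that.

This game has no pure Nash equilibrium.

(T, C1): P1 can switch to B (2 → 8). Not NE.
(T, C2): P1 can switch to M (1 → 4). Not NE.
(T, C3): P1 can switch to B (3 → 8). Not NE.
(T, C4): P1 can switch to M (0 → 6). Not NE.
(M, C1): P1 can switch to T (0 → 2). Not NE.
(M, C2): P1 can switch to B (4 → 6). Not NE.
(M, C3): P1 can switch to T (1 → 3). Not NE.
(M, C4): P2 can switch to C1 (4 → 5). Not NE.
(The remaining 4 profiles each have a profitable deviation by the same check.)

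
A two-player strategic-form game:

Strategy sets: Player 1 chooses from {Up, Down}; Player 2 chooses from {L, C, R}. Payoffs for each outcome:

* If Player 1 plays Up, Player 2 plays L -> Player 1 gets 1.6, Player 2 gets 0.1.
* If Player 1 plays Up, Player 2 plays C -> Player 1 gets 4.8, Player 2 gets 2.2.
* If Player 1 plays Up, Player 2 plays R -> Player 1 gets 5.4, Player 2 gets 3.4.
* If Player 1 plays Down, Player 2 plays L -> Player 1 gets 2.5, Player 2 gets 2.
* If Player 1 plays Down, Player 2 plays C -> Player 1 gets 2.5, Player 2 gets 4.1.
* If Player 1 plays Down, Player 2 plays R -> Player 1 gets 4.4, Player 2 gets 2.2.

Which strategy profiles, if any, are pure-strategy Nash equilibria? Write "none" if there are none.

Player 1 against L: payoffs 1.6, 2.5 → best response Down.
Player 1 against C: payoffs 4.8, 2.5 → best response Up.
Player 1 against R: payoffs 5.4, 4.4 → best response Up.
Player 2 against Up: payoffs 0.1, 2.2, 3.4 → best response R.
Player 2 against Down: payoffs 2, 4.1, 2.2 → best response C.
Mutual best responses: (Up, R).

(Up, R)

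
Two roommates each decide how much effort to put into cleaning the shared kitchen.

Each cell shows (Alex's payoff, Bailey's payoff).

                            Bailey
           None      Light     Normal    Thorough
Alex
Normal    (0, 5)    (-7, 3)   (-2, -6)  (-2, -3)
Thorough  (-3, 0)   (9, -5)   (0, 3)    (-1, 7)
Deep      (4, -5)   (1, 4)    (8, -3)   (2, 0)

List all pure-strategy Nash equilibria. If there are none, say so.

For each player, find the best response to each opponent profile; mutual best responses are the pure NE.
Alex against None: payoffs 0, -3, 4 → best response Deep.
Alex against Light: payoffs -7, 9, 1 → best response Thorough.
Alex against Normal: payoffs -2, 0, 8 → best response Deep.
Alex against Thorough: payoffs -2, -1, 2 → best response Deep.
Bailey against Normal: payoffs 5, 3, -6, -3 → best response None.
Bailey against Thorough: payoffs 0, -5, 3, 7 → best response Thorough.
Bailey against Deep: payoffs -5, 4, -3, 0 → best response Light.
No profile is a mutual best response for all players.

This game has no pure Nash equilibrium.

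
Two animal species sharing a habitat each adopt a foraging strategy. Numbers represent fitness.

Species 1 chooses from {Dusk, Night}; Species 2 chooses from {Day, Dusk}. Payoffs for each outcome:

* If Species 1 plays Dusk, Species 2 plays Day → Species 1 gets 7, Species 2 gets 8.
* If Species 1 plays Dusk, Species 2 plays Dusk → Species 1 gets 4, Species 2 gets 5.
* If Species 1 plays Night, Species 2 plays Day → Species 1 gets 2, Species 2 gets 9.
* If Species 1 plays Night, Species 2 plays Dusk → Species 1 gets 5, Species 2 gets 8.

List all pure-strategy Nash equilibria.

Species 1 against Day: payoffs 7, 2 → best response Dusk.
Species 1 against Dusk: payoffs 4, 5 → best response Night.
Species 2 against Dusk: payoffs 8, 5 → best response Day.
Species 2 against Night: payoffs 9, 8 → best response Day.
Mutual best responses: (Dusk, Day).

(Dusk, Day)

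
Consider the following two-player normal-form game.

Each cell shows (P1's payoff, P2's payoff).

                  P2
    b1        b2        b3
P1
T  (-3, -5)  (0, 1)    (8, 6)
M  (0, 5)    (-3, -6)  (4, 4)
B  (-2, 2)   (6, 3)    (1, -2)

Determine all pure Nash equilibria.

(T, b3); (M, b1); (B, b2)

For each strategy profile, look for a profitable unilateral deviation.
(T, b1): P1 can switch to M (-3 → 0). Not NE.
(T, b2): P1 can switch to B (0 → 6). Not NE.
(T, b3): P1 gets 8, best alternative 4; P2 gets 6, best alternative 1. No profitable deviation — NE.
(M, b1): P1 gets 0, best alternative -2; P2 gets 5, best alternative 4. No profitable deviation — NE.
(M, b2): P1 can switch to T (-3 → 0). Not NE.
(M, b3): P1 can switch to T (4 → 8). Not NE.
(B, b1): P1 can switch to M (-2 → 0). Not NE.
(B, b2): P1 gets 6, best alternative 0; P2 gets 3, best alternative 2. No profitable deviation — NE.
(B, b3): P1 can switch to T (1 → 8). Not NE.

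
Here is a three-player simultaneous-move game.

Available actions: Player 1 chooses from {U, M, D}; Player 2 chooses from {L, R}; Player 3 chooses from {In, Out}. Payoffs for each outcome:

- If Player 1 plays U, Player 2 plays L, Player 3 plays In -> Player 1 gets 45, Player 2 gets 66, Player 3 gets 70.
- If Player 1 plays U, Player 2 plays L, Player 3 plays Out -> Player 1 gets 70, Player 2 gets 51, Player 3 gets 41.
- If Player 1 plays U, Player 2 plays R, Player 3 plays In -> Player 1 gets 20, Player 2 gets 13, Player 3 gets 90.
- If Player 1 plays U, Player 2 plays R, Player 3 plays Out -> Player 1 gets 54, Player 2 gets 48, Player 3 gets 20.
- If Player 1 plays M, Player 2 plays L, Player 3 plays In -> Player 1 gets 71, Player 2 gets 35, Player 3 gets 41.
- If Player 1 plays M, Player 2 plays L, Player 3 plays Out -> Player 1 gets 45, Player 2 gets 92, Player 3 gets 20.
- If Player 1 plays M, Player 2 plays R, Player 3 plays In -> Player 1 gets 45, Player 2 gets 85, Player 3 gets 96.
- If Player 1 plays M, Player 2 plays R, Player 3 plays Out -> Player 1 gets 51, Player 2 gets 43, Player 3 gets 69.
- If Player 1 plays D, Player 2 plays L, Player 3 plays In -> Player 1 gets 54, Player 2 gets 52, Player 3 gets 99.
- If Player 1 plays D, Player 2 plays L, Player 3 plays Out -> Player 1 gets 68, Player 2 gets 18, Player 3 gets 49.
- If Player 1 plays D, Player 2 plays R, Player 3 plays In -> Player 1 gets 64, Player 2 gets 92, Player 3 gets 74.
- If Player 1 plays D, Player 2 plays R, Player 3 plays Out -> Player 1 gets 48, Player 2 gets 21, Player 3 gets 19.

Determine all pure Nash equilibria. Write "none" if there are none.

The unique pure-strategy Nash equilibrium is (D, R, In).

(U, L, In): Player 1 can switch to M (45 → 71). Not NE.
(U, L, Out): Player 3 can switch to In (41 → 70). Not NE.
(U, R, In): Player 1 can switch to M (20 → 45). Not NE.
(U, R, Out): Player 2 can switch to L (48 → 51). Not NE.
(M, L, In): Player 2 can switch to R (35 → 85). Not NE.
(M, L, Out): Player 1 can switch to U (45 → 70). Not NE.
(M, R, In): Player 1 can switch to D (45 → 64). Not NE.
(M, R, Out): Player 1 can switch to U (51 → 54). Not NE.
(D, R, In): Player 1 gets 64, best alternative 45; Player 2 gets 92, best alternative 52; Player 3 gets 74, best alternative 19. No profitable deviation — NE.
(The remaining 3 profiles each have a profitable deviation by the same check.)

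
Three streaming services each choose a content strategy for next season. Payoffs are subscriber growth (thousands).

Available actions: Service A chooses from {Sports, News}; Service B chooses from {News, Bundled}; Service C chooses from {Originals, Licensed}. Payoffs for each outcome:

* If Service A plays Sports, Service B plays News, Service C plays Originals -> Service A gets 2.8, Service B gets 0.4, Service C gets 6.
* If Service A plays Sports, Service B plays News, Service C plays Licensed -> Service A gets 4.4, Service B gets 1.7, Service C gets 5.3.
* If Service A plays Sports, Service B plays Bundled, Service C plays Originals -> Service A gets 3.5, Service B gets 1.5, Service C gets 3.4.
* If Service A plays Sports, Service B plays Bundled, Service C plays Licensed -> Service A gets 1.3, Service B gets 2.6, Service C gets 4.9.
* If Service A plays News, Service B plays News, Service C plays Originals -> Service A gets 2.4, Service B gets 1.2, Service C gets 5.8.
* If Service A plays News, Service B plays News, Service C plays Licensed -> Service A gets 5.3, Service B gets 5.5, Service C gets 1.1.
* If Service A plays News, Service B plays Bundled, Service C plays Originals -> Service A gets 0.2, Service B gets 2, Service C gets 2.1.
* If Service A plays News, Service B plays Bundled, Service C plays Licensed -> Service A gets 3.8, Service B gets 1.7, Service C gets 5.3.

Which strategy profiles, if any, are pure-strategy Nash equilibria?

Service A against (News, Originals): payoffs 2.8, 2.4 → best response Sports.
Service A against (News, Licensed): payoffs 4.4, 5.3 → best response News.
Service A against (Bundled, Originals): payoffs 3.5, 0.2 → best response Sports.
Service A against (Bundled, Licensed): payoffs 1.3, 3.8 → best response News.
Service B against (Sports, Originals): payoffs 0.4, 1.5 → best response Bundled.
Service B against (Sports, Licensed): payoffs 1.7, 2.6 → best response Bundled.
Service B against (News, Originals): payoffs 1.2, 2 → best response Bundled.
Service B against (News, Licensed): payoffs 5.5, 1.7 → best response News.
Service C against (Sports, News): payoffs 6, 5.3 → best response Originals.
Service C against (Sports, Bundled): payoffs 3.4, 4.9 → best response Licensed.
Service C against (News, News): payoffs 5.8, 1.1 → best response Originals.
Service C against (News, Bundled): payoffs 2.1, 5.3 → best response Licensed.
No profile is a mutual best response for all players.

none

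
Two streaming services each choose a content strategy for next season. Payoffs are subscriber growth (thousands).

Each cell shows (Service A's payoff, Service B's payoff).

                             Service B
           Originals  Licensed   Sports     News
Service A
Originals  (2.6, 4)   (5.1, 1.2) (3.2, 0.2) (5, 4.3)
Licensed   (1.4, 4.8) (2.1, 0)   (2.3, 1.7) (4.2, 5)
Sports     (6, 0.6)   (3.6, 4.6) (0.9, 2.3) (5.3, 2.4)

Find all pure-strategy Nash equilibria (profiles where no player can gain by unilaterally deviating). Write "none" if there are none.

This game has no pure Nash equilibrium.

(Originals, Originals): Service A can switch to Sports (2.6 → 6). Not NE.
(Originals, Licensed): Service B can switch to Originals (1.2 → 4). Not NE.
(Originals, Sports): Service B can switch to Originals (0.2 → 4). Not NE.
(Originals, News): Service A can switch to Sports (5 → 5.3). Not NE.
(Licensed, Originals): Service A can switch to Originals (1.4 → 2.6). Not NE.
(Licensed, Licensed): Service A can switch to Originals (2.1 → 5.1). Not NE.
(The remaining 6 profiles each have a profitable deviation by the same check.)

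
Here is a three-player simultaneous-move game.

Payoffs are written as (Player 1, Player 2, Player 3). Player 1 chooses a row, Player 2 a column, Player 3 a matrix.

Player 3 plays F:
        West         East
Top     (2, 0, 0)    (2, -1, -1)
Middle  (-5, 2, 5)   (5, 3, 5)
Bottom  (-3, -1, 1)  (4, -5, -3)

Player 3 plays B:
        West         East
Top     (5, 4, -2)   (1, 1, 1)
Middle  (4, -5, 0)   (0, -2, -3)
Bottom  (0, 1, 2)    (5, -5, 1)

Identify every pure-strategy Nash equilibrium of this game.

Player 1 against (West, F): payoffs 2, -5, -3 → best response Top.
Player 1 against (West, B): payoffs 5, 4, 0 → best response Top.
Player 1 against (East, F): payoffs 2, 5, 4 → best response Middle.
Player 1 against (East, B): payoffs 1, 0, 5 → best response Bottom.
Player 2 against (Top, F): payoffs 0, -1 → best response West.
Player 2 against (Top, B): payoffs 4, 1 → best response West.
Player 2 against (Middle, F): payoffs 2, 3 → best response East.
Player 2 against (Middle, B): payoffs -5, -2 → best response East.
Player 2 against (Bottom, F): payoffs -1, -5 → best response West.
Player 2 against (Bottom, B): payoffs 1, -5 → best response West.
Player 3 against (Top, West): payoffs 0, -2 → best response F.
Player 3 against (Top, East): payoffs -1, 1 → best response B.
Player 3 against (Middle, West): payoffs 5, 0 → best response F.
Player 3 against (Middle, East): payoffs 5, -3 → best response F.
Player 3 against (Bottom, West): payoffs 1, 2 → best response B.
Player 3 against (Bottom, East): payoffs -3, 1 → best response B.
Mutual best responses: (Top, West, F); (Middle, East, F).

Pure-strategy Nash equilibria: (Top, West, F); (Middle, East, F)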